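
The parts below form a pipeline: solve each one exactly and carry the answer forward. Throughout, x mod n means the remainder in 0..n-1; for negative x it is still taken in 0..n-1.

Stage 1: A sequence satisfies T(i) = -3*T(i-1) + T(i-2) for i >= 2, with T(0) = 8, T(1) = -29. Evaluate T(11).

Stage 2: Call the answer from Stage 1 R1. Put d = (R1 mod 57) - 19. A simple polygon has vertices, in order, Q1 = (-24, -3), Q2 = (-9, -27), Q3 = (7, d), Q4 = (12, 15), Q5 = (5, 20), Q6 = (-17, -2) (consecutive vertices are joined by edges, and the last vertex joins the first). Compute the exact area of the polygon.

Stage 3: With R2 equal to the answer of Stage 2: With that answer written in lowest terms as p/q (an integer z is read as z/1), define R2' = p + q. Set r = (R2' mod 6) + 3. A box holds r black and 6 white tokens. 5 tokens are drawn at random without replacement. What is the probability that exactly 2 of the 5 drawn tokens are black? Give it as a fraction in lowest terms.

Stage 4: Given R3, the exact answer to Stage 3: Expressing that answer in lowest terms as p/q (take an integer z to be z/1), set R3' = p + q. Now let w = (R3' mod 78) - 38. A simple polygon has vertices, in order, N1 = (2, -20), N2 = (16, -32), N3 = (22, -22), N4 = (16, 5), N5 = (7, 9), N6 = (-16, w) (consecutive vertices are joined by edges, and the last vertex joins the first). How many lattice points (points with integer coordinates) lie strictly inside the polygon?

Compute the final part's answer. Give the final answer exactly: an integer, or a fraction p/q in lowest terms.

Stage 1: T(2) = -3*(-29) + 1*(8) = 95; iterating: T(2)=95, T(3)=-314, T(4)=1037, T(5)=-3425, T(6)=11312, T(7)=-37361, T(8)=123395, T(9)=-407546, T(10)=1346033, T(11)=-4445645; answer -4445645
Stage 2: R1 = -4445645; d = -6; cross terms: (-24*-27 - -9*-3)=621, (-9*-6 - 7*-27)=243, (7*15 - 12*-6)=177, (12*20 - 5*15)=165, (5*-2 - -17*20)=330, (-17*-3 - -24*-2)=3; twice the area = |1539| = 1539; area = 1539/2; answer 1539/2
Stage 3: R2 = 1539/2; threaded value p + q = 1541; r = 8; total draws C(14,5) = 2002; favorable C(8,2)*C(6,3) = 560; P = 40/143; answer 40/143
Stage 4: R3 = 40/143; threaded value p + q = 183; w = -11; cross terms: (2*-32 - 16*-20)=256, (16*-22 - 22*-32)=352, (22*5 - 16*-22)=462, (16*9 - 7*5)=109, (7*-11 - -16*9)=67, (-16*-20 - 2*-11)=342; twice the area = |1588| = 1588; area = 794; boundary points = 2 + 2 + 3 + 1 + 1 + 9 = 18; strictly interior points = area - boundary/2 + 1 = 786; answer 786

786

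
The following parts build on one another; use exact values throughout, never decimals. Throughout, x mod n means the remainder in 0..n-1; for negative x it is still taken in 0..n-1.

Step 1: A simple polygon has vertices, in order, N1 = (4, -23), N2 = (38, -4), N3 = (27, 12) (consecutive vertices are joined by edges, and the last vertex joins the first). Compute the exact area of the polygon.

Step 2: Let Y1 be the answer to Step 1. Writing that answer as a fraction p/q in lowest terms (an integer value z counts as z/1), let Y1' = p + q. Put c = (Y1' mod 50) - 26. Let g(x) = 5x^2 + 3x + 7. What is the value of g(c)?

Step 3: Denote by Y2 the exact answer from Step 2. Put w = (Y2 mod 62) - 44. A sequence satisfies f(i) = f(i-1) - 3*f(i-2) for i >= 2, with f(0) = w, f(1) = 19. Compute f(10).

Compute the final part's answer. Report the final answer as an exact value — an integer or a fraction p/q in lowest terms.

-77

Step 1: cross terms: (4*-4 - 38*-23)=858, (38*12 - 27*-4)=564, (27*-23 - 4*12)=-669; twice the area = |753| = 753; area = 753/2; answer 753/2
Step 2: Y1 = 753/2; threaded value p + q = 755; c = -21; 5*(-21)^2 + 3*(-21)^1 + 7 = (2205) + (-63) + (7) = 2149; answer 2149
Step 3: Y2 = 2149; w = -3; f(2) = 1*(19) - 3*(-3) = 28; iterating: f(2)=28, f(3)=-29, f(4)=-113, f(5)=-26, f(6)=313, f(7)=391, f(8)=-548, f(9)=-1721, f(10)=-77; answer -77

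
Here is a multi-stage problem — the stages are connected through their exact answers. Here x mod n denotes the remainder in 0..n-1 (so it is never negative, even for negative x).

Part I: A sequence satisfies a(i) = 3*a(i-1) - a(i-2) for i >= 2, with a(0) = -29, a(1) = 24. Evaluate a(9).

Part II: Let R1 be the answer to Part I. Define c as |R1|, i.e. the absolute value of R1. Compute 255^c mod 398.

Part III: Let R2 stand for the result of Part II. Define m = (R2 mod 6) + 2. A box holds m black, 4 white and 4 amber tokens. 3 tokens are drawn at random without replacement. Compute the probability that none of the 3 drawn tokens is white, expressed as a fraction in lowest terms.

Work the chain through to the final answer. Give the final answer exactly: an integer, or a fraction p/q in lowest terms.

42/143

Part I: a(2) = 3*(24) - 1*(-29) = 101; iterating: a(2)=101, a(3)=279, a(4)=736, a(5)=1929, a(6)=5051, a(7)=13224, a(8)=34621, a(9)=90639; answer 90639
Part II: R1 = 90639; c = 90639; squarings mod 398: 255^1=255, 255^2=151, 255^4=115, 255^8=91, 255^16=321, 255^32=357, 255^64=89, 255^128=359, 255^256=327, 255^512=265, 255^1024=177, 255^2048=285, 255^4096=33, 255^8192=293, 255^16384=279, 255^32768=231, 255^65536=29; 255^90639 = 255^1 * 255^2 * 255^4 * 255^8 * 255^512 * 255^8192 * 255^16384 * 255^65536 = 387 (mod 398); answer 387
Part III: R2 = 387; m = 5; total draws C(13,3) = 286; favorable C(9,3) = 84; P = 42/143; answer 42/143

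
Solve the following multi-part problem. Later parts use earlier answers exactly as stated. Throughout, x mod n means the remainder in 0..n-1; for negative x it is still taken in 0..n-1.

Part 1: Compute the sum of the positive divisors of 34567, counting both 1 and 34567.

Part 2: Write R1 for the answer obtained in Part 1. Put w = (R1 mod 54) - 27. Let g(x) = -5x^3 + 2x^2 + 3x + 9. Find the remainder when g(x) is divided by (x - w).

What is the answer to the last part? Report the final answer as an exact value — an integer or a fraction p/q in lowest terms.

Part 1: 34567 = 13 * 2659; sigma = (1 + 13) * (1 + 2659) = 14 * 2660 = 37240; answer 37240
Part 2: R1 = 37240; w = 7; remainder = value at the root: -5*(7)^3 + 2*(7)^2 + 3*(7)^1 + 9 = (-1715) + (98) + (21) + (9) = -1587; answer -1587

-1587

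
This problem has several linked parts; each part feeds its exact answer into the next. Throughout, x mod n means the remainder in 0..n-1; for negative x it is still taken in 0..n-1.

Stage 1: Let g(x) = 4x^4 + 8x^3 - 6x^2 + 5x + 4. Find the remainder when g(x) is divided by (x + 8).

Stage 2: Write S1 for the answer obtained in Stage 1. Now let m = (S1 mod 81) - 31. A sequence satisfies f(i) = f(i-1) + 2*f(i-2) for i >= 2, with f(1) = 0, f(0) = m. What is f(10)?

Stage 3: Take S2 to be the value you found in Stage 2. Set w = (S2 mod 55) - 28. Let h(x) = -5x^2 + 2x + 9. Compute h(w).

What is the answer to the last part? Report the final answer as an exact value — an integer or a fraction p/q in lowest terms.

Stage 1: remainder = value at the root: 4*(-8)^4 + 8*(-8)^3 - 6*(-8)^2 + 5*(-8)^1 + 4 = (16384) + (-4096) + (-384) + (-40) + (4) = 11868; answer 11868
Stage 2: S1 = 11868; m = 11; f(2) = 1*(0) + 2*(11) = 22; iterating: f(2)=22, f(3)=22, f(4)=66, f(5)=110, f(6)=242, f(7)=462, f(8)=946, f(9)=1870, f(10)=3762; answer 3762
Stage 3: S2 = 3762; w = -6; -5*(-6)^2 + 2*(-6)^1 + 9 = (-180) + (-12) + (9) = -183; answer -183

-183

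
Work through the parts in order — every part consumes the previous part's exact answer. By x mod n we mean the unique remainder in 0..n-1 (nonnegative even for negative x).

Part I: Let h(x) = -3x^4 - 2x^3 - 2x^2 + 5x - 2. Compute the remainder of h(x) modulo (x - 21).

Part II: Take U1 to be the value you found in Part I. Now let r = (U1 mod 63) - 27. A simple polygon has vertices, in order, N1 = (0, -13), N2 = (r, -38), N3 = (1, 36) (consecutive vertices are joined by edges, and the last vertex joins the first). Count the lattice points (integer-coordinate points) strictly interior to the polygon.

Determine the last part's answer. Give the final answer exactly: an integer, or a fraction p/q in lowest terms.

Part I: remainder = value at the root: -3*(21)^4 - 2*(21)^3 - 2*(21)^2 + 5*(21)^1 - 2 = (-583443) + (-18522) + (-882) + (105) + (-2) = -602744; answer -602744
Part II: U1 = -602744; r = 13; cross terms: (0*-38 - 13*-13)=169, (13*36 - 1*-38)=506, (1*-13 - 0*36)=-13; twice the area = |662| = 662; area = 331; boundary points = 1 + 2 + 1 = 4; strictly interior points = area - boundary/2 + 1 = 330; answer 330

330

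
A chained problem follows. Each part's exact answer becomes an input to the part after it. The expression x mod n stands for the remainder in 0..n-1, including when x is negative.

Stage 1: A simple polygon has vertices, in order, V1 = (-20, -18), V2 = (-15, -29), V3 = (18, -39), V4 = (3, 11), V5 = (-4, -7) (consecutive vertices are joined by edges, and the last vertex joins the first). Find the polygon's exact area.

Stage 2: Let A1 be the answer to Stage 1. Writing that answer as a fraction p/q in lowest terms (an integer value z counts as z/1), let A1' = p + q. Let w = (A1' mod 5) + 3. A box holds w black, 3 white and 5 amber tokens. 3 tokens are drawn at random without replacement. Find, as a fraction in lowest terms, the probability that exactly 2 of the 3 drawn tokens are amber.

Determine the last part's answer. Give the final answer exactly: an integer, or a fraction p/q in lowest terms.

20/91

Stage 1: cross terms: (-20*-29 - -15*-18)=310, (-15*-39 - 18*-29)=1107, (18*11 - 3*-39)=315, (3*-7 - -4*11)=23, (-4*-18 - -20*-7)=-68; twice the area = |1687| = 1687; area = 1687/2; answer 1687/2
Stage 2: A1 = 1687/2; threaded value p + q = 1689; w = 7; total draws C(15,3) = 455; favorable C(5,2)*C(10,1) = 100; P = 20/91; answer 20/91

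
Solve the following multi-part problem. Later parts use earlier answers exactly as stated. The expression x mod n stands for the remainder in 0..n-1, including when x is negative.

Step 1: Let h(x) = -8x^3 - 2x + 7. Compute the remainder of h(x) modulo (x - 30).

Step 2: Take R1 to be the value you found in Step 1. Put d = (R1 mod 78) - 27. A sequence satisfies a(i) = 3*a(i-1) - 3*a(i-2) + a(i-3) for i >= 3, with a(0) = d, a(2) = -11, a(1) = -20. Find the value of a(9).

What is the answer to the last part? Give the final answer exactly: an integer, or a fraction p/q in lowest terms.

Step 1: remainder = value at the root: -8*(30)^3 - 2*(30)^1 + 7 = (-216000) + (-60) + (7) = -216053; answer -216053
Step 2: R1 = -216053; d = -20; a(3) = 3*(-11) - 3*(-20) + 1*(-20) = 7; iterating: a(3)=7, a(4)=34, a(5)=70, a(6)=115, a(7)=169, a(8)=232, a(9)=304; answer 304

304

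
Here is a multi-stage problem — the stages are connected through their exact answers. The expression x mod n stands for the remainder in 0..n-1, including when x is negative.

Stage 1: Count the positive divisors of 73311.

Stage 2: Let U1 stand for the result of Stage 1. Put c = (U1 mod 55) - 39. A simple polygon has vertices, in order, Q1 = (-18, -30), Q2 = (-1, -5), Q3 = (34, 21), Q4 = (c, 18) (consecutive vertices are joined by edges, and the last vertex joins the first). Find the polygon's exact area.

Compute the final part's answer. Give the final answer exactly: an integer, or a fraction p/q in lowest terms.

1363

Stage 1: 73311 = 3 * 7 * 3491; number of divisors = (1+1) * (1+1) * (1+1) = 8; answer 8
Stage 2: U1 = 8; c = -31; cross terms: (-18*-5 - -1*-30)=60, (-1*21 - 34*-5)=149, (34*18 - -31*21)=1263, (-31*-30 - -18*18)=1254; twice the area = |2726| = 2726; area = 1363; answer 1363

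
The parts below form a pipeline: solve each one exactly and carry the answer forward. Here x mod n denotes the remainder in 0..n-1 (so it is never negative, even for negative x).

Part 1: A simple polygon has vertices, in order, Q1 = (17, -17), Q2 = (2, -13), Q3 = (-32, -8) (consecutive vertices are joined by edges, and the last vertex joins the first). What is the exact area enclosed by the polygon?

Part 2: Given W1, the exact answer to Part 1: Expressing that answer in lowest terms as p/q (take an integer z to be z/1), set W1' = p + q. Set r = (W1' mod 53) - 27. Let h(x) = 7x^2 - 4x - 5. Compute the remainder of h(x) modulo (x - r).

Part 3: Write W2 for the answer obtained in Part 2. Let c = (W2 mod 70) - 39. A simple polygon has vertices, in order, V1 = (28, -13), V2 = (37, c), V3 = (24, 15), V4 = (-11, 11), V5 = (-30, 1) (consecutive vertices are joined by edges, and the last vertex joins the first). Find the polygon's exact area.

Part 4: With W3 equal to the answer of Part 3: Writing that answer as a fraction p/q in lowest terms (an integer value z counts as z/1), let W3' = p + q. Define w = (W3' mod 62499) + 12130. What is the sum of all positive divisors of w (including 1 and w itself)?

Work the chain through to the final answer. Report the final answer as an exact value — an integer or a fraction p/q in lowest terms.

19860

Part 1: cross terms: (17*-13 - 2*-17)=-187, (2*-8 - -32*-13)=-432, (-32*-17 - 17*-8)=680; twice the area = |61| = 61; area = 61/2; answer 61/2
Part 2: W1 = 61/2; threaded value p + q = 63; r = -17; remainder = value at the root: 7*(-17)^2 - 4*(-17)^1 - 5 = (2023) + (68) + (-5) = 2086; answer 2086
Part 3: W2 = 2086; c = 17; cross terms: (28*17 - 37*-13)=957, (37*15 - 24*17)=147, (24*11 - -11*15)=429, (-11*1 - -30*11)=319, (-30*-13 - 28*1)=362; twice the area = |2214| = 2214; area = 1107; answer 1107
Part 4: W3 = 1107; threaded value p + q = 1108; w = 13238; 13238 = 2 * 6619; sigma = (1 + 2) * (1 + 6619) = 3 * 6620 = 19860; answer 19860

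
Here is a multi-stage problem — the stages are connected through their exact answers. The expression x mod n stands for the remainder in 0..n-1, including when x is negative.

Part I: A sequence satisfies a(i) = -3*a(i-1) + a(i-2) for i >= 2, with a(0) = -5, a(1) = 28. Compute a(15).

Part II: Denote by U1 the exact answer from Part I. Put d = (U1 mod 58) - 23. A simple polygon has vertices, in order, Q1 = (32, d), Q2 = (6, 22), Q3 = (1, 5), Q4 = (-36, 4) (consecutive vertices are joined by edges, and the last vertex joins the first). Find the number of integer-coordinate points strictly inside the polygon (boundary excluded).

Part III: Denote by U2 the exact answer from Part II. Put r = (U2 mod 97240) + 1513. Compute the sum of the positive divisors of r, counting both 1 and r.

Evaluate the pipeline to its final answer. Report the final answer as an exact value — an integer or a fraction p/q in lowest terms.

Part I: a(2) = -3*(28) + 1*(-5) = -89; iterating: a(2)=-89, a(3)=295, a(4)=-974, a(5)=3217, a(6)=-10625, a(7)=35092, a(8)=-115901, a(9)=382795, a(10)=-1264286, a(11)=4175653, a(12)=-13791245, a(13)=45549388, a(14)=-150439409, a(15)=496867615; answer 496867615
Part II: U1 = 496867615; d = -22; cross terms: (32*22 - 6*-22)=836, (6*5 - 1*22)=8, (1*4 - -36*5)=184, (-36*-22 - 32*4)=664; twice the area = |1692| = 1692; area = 846; boundary points = 2 + 1 + 1 + 2 = 6; strictly interior points = area - boundary/2 + 1 = 844; answer 844
Part III: U2 = 844; r = 2357; 2357 is prime, so its only divisors are 1 and 2357; sigma = 1 + 2357 = 2358; answer 2358

2358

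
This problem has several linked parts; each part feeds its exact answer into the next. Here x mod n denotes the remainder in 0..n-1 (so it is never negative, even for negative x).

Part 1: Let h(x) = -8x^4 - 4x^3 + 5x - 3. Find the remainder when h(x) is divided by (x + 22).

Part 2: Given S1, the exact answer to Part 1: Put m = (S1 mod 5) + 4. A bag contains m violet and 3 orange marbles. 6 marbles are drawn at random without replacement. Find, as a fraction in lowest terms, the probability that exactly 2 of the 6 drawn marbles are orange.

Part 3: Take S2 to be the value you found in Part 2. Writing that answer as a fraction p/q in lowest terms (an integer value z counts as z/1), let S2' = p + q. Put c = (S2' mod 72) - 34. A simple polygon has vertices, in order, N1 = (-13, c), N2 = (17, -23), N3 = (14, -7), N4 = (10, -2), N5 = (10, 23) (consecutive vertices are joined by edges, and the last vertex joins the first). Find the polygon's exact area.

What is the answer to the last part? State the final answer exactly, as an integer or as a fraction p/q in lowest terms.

Part 1: remainder = value at the root: -8*(-22)^4 - 4*(-22)^3 + 5*(-22)^1 - 3 = (-1874048) + (42592) + (-110) + (-3) = -1831569; answer -1831569
Part 2: S1 = -1831569; m = 5; total draws C(8,6) = 28; favorable C(3,2)*C(5,4) = 15; P = 15/28; answer 15/28
Part 3: S2 = 15/28; threaded value p + q = 43; c = 9; cross terms: (-13*-23 - 17*9)=146, (17*-7 - 14*-23)=203, (14*-2 - 10*-7)=42, (10*23 - 10*-2)=250, (10*9 - -13*23)=389; twice the area = |1030| = 1030; area = 515; answer 515

515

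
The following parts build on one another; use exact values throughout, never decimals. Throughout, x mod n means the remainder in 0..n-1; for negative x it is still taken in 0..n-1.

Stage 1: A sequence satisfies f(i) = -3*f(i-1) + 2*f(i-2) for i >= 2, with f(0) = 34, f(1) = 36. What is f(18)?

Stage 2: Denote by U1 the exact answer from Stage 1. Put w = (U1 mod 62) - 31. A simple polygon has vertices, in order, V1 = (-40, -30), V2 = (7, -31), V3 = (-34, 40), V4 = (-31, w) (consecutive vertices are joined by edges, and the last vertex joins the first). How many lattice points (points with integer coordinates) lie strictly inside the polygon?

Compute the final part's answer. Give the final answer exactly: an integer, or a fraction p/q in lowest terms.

Stage 1: f(2) = -3*(36) + 2*(34) = -40; iterating: f(2)=-40, f(3)=192, f(4)=-656, f(5)=2352, f(6)=-8368, f(7)=29808, f(8)=-106160, f(9)=378096, f(10)=-1346608, f(11)=4796016, f(12)=-17081264, f(13)=60835824, f(14)=-216670000, f(15)=771681648, f(16)=-2748384944, f(17)=9788518128, f(18)=-34862324272; answer -34862324272
Stage 2: U1 = -34862324272; w = -17; cross terms: (-40*-31 - 7*-30)=1450, (7*40 - -34*-31)=-774, (-34*-17 - -31*40)=1818, (-31*-30 - -40*-17)=250; twice the area = |2744| = 2744; area = 1372; boundary points = 1 + 1 + 3 + 1 = 6; strictly interior points = area - boundary/2 + 1 = 1370; answer 1370

1370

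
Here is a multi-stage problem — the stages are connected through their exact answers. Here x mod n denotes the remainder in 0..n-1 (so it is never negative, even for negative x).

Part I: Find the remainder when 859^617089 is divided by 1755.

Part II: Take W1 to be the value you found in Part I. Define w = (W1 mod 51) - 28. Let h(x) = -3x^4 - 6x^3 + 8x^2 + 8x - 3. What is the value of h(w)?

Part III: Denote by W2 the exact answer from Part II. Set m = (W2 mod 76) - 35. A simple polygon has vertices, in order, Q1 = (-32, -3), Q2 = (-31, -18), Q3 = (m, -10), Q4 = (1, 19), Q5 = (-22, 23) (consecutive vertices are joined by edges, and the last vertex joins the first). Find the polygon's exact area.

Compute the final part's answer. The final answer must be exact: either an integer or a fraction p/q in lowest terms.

Part I: squarings mod 1755: 859^1=859, 859^2=781, 859^4=976, 859^8=1366, 859^16=391, 859^32=196, 859^64=1561, 859^128=781, 859^256=976, 859^512=1366, 859^1024=391, 859^2048=196, 859^4096=1561, 859^8192=781, 859^16384=976, 859^32768=1366, 859^65536=391, 859^131072=196, 859^262144=1561, 859^524288=781; 859^617089 = 859^1 * 859^128 * 859^512 * 859^2048 * 859^8192 * 859^16384 * 859^65536 * 859^524288 = 274 (mod 1755); answer 274
Part II: W1 = 274; w = -9; -3*(-9)^4 - 6*(-9)^3 + 8*(-9)^2 + 8*(-9)^1 - 3 = (-19683) + (4374) + (648) + (-72) + (-3) = -14736; answer -14736
Part III: W2 = -14736; m = -27; cross terms: (-32*-18 - -31*-3)=483, (-31*-10 - -27*-18)=-176, (-27*19 - 1*-10)=-503, (1*23 - -22*19)=441, (-22*-3 - -32*23)=802; twice the area = |1047| = 1047; area = 1047/2; answer 1047/2

1047/2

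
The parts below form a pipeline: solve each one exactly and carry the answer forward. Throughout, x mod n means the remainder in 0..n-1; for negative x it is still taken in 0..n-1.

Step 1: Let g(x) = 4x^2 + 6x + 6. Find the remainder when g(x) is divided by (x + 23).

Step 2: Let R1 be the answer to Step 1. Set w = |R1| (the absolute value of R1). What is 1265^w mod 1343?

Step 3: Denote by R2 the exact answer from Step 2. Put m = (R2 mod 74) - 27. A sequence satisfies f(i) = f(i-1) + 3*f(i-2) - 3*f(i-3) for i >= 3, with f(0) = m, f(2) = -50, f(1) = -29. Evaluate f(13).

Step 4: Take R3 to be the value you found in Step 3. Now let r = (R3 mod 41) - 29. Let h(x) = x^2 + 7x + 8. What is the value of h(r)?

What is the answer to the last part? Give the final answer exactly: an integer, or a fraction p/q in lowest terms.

178

Step 1: remainder = value at the root: 4*(-23)^2 + 6*(-23)^1 + 6 = (2116) + (-138) + (6) = 1984; answer 1984
Step 2: R1 = 1984; w = 1984; squarings mod 1343: 1265^1=1265, 1265^2=712, 1265^4=633, 1265^8=475, 1265^16=1, 1265^32=1, 1265^64=1, 1265^128=1, 1265^256=1, 1265^512=1, 1265^1024=1; 1265^1984 = 1265^64 * 1265^128 * 1265^256 * 1265^512 * 1265^1024 = 1 (mod 1343); answer 1
Step 3: R2 = 1; m = -26; f(3) = 1*(-50) + 3*(-29) - 3*(-26) = -59; iterating: f(3)=-59, f(4)=-122, f(5)=-149, f(6)=-338, f(7)=-419, f(8)=-986, f(9)=-1229, f(10)=-2930, f(11)=-3659, f(12)=-8762, f(13)=-10949; answer -10949
Step 4: R3 = -10949; r = 10; 1*(10)^2 + 7*(10)^1 + 8 = (100) + (70) + (8) = 178; answer 178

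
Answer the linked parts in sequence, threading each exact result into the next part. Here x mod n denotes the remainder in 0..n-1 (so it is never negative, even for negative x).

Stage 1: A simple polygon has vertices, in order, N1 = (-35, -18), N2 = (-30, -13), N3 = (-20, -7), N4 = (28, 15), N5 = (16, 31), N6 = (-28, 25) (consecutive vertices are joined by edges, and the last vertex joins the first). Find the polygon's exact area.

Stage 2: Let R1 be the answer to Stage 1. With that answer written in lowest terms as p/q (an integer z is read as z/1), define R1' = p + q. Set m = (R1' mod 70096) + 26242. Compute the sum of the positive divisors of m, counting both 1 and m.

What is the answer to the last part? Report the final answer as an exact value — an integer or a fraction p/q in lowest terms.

31104

Stage 1: cross terms: (-35*-13 - -30*-18)=-85, (-30*-7 - -20*-13)=-50, (-20*15 - 28*-7)=-104, (28*31 - 16*15)=628, (16*25 - -28*31)=1268, (-28*-18 - -35*25)=1379; twice the area = |3036| = 3036; area = 1518; answer 1518
Stage 2: R1 = 1518; threaded value p + q = 1519; m = 27761; 27761 = 17 * 23 * 71; sigma = (1 + 17) * (1 + 23) * (1 + 71) = 18 * 24 * 72 = 31104; answer 31104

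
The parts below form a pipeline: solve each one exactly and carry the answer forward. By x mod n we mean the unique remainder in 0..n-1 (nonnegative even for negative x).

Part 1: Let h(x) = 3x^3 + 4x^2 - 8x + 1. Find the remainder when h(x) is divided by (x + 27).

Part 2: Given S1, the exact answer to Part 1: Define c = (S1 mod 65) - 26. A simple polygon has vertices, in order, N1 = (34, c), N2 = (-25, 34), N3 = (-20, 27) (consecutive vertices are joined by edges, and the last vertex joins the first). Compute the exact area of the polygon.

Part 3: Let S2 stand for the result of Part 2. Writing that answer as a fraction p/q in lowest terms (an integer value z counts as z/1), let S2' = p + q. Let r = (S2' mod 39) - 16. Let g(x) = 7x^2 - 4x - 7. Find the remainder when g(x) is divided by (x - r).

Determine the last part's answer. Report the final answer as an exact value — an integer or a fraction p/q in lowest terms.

409

Part 1: remainder = value at the root: 3*(-27)^3 + 4*(-27)^2 - 8*(-27)^1 + 1 = (-59049) + (2916) + (216) + (1) = -55916; answer -55916
Part 2: S1 = -55916; c = 23; cross terms: (34*34 - -25*23)=1731, (-25*27 - -20*34)=5, (-20*23 - 34*27)=-1378; twice the area = |358| = 358; area = 179; answer 179
Part 3: S2 = 179; threaded value p + q = 180; r = 8; remainder = value at the root: 7*(8)^2 - 4*(8)^1 - 7 = (448) + (-32) + (-7) = 409; answer 409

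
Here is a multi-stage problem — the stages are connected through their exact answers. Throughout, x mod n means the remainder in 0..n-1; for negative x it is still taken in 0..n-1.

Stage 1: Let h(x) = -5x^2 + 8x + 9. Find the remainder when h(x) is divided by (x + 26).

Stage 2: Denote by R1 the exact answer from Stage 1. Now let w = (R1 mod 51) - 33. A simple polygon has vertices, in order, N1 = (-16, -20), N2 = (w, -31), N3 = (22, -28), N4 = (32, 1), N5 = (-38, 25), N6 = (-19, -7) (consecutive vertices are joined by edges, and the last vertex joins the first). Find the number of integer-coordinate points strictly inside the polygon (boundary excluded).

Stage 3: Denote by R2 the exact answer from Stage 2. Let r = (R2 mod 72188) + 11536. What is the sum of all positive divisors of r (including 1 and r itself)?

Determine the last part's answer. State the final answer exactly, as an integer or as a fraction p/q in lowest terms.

13470

Stage 1: remainder = value at the root: -5*(-26)^2 + 8*(-26)^1 + 9 = (-3380) + (-208) + (9) = -3579; answer -3579
Stage 2: R1 = -3579; w = 9; cross terms: (-16*-31 - 9*-20)=676, (9*-28 - 22*-31)=430, (22*1 - 32*-28)=918, (32*25 - -38*1)=838, (-38*-7 - -19*25)=741, (-19*-20 - -16*-7)=268; twice the area = |3871| = 3871; area = 3871/2; boundary points = 1 + 1 + 1 + 2 + 1 + 1 = 7; strictly interior points = area - boundary/2 + 1 = 1933; answer 1933
Stage 3: R2 = 1933; r = 13469; 13469 is prime, so its only divisors are 1 and 13469; sigma = 1 + 13469 = 13470; answer 13470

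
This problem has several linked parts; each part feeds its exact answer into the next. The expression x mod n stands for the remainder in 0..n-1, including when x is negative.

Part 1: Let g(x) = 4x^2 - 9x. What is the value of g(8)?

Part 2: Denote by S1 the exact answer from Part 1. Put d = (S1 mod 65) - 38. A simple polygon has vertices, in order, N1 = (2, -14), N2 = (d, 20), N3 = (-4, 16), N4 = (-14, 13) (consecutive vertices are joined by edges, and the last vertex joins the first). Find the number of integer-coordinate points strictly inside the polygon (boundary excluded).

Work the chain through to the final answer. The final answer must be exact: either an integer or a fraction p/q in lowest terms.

Part 1: 4*(8)^2 - 9*(8)^1 = (256) + (-72) = 184; answer 184
Part 2: S1 = 184; d = 16; cross terms: (2*20 - 16*-14)=264, (16*16 - -4*20)=336, (-4*13 - -14*16)=172, (-14*-14 - 2*13)=170; twice the area = |942| = 942; area = 471; boundary points = 2 + 4 + 1 + 1 = 8; strictly interior points = area - boundary/2 + 1 = 468; answer 468

468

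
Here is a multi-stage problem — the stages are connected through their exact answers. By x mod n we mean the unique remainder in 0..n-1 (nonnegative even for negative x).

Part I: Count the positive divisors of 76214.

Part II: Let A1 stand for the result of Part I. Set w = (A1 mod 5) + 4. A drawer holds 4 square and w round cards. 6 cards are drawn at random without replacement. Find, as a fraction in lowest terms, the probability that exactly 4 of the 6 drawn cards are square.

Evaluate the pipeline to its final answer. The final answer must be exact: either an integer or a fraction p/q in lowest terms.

Part I: 76214 = 2 * 53 * 719; number of divisors = (1+1) * (1+1) * (1+1) = 8; answer 8
Part II: A1 = 8; w = 7; total draws C(11,6) = 462; favorable C(4,4)*C(7,2) = 21; P = 1/22; answer 1/22

1/22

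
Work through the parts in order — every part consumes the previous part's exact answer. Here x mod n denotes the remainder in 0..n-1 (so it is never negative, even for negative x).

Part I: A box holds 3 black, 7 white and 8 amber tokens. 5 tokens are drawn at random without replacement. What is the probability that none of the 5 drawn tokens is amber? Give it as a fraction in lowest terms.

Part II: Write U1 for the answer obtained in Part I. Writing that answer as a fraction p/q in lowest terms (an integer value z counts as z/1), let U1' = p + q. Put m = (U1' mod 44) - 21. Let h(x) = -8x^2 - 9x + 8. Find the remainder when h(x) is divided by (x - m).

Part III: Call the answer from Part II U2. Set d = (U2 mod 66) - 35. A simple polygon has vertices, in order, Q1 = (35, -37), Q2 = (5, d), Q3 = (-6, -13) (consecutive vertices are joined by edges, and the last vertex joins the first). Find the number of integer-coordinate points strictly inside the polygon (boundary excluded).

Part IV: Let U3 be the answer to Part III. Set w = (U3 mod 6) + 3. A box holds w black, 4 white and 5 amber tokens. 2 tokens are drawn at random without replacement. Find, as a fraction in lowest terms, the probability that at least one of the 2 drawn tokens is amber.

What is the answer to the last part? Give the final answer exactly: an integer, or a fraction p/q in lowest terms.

25/39

Part I: total draws C(18,5) = 8568; favorable C(10,5) = 252; P = 1/34; answer 1/34
Part II: U1 = 1/34; threaded value p + q = 35; m = 14; remainder = value at the root: -8*(14)^2 - 9*(14)^1 + 8 = (-1568) + (-126) + (8) = -1686; answer -1686
Part III: U2 = -1686; d = -5; cross terms: (35*-5 - 5*-37)=10, (5*-13 - -6*-5)=-95, (-6*-37 - 35*-13)=677; twice the area = |592| = 592; area = 296; boundary points = 2 + 1 + 1 = 4; strictly interior points = area - boundary/2 + 1 = 295; answer 295
Part IV: U3 = 295; w = 4; total draws C(13,2) = 78; complement C(8,2) = 28; favorable 78 - 28 = 50; P = 25/39; answer 25/39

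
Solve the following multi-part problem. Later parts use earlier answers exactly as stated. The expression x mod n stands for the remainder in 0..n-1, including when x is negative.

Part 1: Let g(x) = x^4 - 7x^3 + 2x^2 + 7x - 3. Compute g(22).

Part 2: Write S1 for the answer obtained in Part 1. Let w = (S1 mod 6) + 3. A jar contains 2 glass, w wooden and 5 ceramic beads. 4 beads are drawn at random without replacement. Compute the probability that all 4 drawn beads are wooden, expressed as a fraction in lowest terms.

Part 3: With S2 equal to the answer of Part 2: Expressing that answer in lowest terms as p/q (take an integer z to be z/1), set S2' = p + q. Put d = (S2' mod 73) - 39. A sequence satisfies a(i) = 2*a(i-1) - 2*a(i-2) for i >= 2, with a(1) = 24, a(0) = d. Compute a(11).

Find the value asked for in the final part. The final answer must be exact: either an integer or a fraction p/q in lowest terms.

3264

Part 1: 1*(22)^4 - 7*(22)^3 + 2*(22)^2 + 7*(22)^1 - 3 = (234256) + (-74536) + (968) + (154) + (-3) = 160839; answer 160839
Part 2: S1 = 160839; w = 6; total draws C(13,4) = 715; favorable C(6,4) = 15; P = 3/143; answer 3/143
Part 3: S2 = 3/143; threaded value p + q = 146; d = -39; a(2) = 2*(24) - 2*(-39) = 126; iterating: a(2)=126, a(3)=204, a(4)=156, a(5)=-96, a(6)=-504, a(7)=-816, a(8)=-624, a(9)=384, a(10)=2016, a(11)=3264; answer 3264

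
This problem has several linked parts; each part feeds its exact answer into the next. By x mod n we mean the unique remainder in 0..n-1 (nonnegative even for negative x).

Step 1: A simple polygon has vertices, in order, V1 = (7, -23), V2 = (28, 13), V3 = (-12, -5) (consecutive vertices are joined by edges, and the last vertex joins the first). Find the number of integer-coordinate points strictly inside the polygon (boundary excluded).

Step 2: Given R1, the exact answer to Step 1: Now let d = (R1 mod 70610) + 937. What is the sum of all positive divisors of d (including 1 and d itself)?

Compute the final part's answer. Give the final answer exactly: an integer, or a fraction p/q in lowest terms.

2202

Step 1: cross terms: (7*13 - 28*-23)=735, (28*-5 - -12*13)=16, (-12*-23 - 7*-5)=311; twice the area = |1062| = 1062; area = 531; boundary points = 3 + 2 + 1 = 6; strictly interior points = area - boundary/2 + 1 = 529; answer 529
Step 2: R1 = 529; d = 1466; 1466 = 2 * 733; sigma = (1 + 2) * (1 + 733) = 3 * 734 = 2202; answer 2202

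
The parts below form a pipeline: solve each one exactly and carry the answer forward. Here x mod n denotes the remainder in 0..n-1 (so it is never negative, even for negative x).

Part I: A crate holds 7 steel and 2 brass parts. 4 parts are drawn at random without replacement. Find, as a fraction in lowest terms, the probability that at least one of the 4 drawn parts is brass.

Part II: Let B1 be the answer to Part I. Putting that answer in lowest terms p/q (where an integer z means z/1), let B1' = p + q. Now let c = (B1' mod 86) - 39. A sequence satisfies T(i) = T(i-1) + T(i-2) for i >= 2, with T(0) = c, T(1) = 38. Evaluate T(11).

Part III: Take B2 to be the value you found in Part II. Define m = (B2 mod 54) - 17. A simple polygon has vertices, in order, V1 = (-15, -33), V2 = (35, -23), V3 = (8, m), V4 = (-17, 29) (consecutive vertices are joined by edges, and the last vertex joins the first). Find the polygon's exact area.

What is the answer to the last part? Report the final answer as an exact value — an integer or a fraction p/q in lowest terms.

1690

Part I: total draws C(9,4) = 126; complement C(7,4) = 35; favorable 126 - 35 = 91; P = 13/18; answer 13/18
Part II: B1 = 13/18; threaded value p + q = 31; c = -8; T(2) = 1*(38) + 1*(-8) = 30; iterating: T(2)=30, T(3)=68, T(4)=98, T(5)=166, T(6)=264, T(7)=430, T(8)=694, T(9)=1124, T(10)=1818, T(11)=2942; answer 2942
Part III: B2 = 2942; m = 9; cross terms: (-15*-23 - 35*-33)=1500, (35*9 - 8*-23)=499, (8*29 - -17*9)=385, (-17*-33 - -15*29)=996; twice the area = |3380| = 3380; area = 1690; answer 1690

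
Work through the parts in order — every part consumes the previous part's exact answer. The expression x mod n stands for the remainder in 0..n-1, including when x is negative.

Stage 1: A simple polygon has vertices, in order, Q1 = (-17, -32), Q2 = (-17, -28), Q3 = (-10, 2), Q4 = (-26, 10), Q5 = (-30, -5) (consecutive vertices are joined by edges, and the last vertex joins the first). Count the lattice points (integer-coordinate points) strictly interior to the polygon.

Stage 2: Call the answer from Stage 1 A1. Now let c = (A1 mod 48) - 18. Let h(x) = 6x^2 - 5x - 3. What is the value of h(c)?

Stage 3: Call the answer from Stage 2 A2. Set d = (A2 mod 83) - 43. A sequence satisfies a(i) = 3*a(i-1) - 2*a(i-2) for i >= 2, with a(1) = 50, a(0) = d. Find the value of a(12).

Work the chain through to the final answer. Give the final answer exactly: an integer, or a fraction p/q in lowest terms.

Stage 1: cross terms: (-17*-28 - -17*-32)=-68, (-17*2 - -10*-28)=-314, (-10*10 - -26*2)=-48, (-26*-5 - -30*10)=430, (-30*-32 - -17*-5)=875; twice the area = |875| = 875; area = 875/2; boundary points = 4 + 1 + 8 + 1 + 1 = 15; strictly interior points = area - boundary/2 + 1 = 431; answer 431
Stage 2: A1 = 431; c = 29; 6*(29)^2 - 5*(29)^1 - 3 = (5046) + (-145) + (-3) = 4898; answer 4898
Stage 3: A2 = 4898; d = -42; a(2) = 3*(50) - 2*(-42) = 234; iterating: a(2)=234, a(3)=602, a(4)=1338, a(5)=2810, a(6)=5754, a(7)=11642, a(8)=23418, a(9)=46970, a(10)=94074, a(11)=188282, a(12)=376698; answer 376698

376698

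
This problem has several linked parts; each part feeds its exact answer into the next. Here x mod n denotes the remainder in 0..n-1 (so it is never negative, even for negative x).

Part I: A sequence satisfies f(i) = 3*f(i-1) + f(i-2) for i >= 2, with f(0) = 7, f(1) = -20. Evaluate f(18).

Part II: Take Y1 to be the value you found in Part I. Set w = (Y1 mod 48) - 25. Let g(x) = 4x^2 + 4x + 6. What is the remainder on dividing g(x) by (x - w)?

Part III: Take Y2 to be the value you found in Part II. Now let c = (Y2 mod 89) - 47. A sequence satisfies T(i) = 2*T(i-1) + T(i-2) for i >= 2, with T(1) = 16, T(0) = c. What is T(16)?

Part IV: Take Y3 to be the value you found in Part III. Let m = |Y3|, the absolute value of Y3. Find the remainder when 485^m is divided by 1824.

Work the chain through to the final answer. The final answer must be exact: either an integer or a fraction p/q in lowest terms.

841

Part I: f(2) = 3*(-20) + 1*(7) = -53; iterating: f(2)=-53, f(3)=-179, f(4)=-590, f(5)=-1949, f(6)=-6437, f(7)=-21260, f(8)=-70217, f(9)=-231911, f(10)=-765950, f(11)=-2529761, f(12)=-8355233, f(13)=-27595460, f(14)=-91141613, f(15)=-301020299, f(16)=-994202510, f(17)=-3283627829, f(18)=-10845085997; answer -10845085997
Part II: Y1 = -10845085997; w = -6; remainder = value at the root: 4*(-6)^2 + 4*(-6)^1 + 6 = (144) + (-24) + (6) = 126; answer 126
Part III: Y2 = 126; c = -10; T(2) = 2*(16) + 1*(-10) = 22; iterating: T(2)=22, T(3)=60, T(4)=142, T(5)=344, T(6)=830, T(7)=2004, T(8)=4838, T(9)=11680, T(10)=28198, T(11)=68076, T(12)=164350, T(13)=396776, T(14)=957902, T(15)=2312580, T(16)=5583062; answer 5583062
Part IV: Y3 = 5583062; m = 5583062; squarings mod 1824: 485^1=485, 485^2=1753, 485^4=1393, 485^8=1537, 485^16=289, 485^32=1441, 485^64=769, 485^128=385, 485^256=481, 485^512=1537, 485^1024=289, 485^2048=1441, 485^4096=769, 485^8192=385, 485^16384=481, 485^32768=1537, 485^65536=289, 485^131072=1441, 485^262144=769, 485^524288=385, 485^1048576=481, 485^2097152=1537, 485^4194304=289; 485^5583062 = 485^2 * 485^4 * 485^16 * 485^64 * 485^128 * 485^4096 * 485^8192 * 485^65536 * 485^262144 * 485^1048576 * 485^4194304 = 841 (mod 1824); answer 841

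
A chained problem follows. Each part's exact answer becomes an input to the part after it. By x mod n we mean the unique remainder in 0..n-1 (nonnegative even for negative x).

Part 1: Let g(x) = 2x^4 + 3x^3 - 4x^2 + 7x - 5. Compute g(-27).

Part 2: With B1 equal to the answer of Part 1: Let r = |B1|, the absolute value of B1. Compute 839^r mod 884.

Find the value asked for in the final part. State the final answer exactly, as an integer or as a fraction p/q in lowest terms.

Part 1: 2*(-27)^4 + 3*(-27)^3 - 4*(-27)^2 + 7*(-27)^1 - 5 = (1062882) + (-59049) + (-2916) + (-189) + (-5) = 1000723; answer 1000723
Part 2: B1 = 1000723; r = 1000723; squarings mod 884: 839^1=839, 839^2=257, 839^4=633, 839^8=237, 839^16=477, 839^32=341, 839^64=477, 839^128=341, 839^256=477, 839^512=341, 839^1024=477, 839^2048=341, 839^4096=477, 839^8192=341, 839^16384=477, 839^32768=341, 839^65536=477, 839^131072=341, 839^262144=477, 839^524288=341; 839^1000723 = 839^1 * 839^2 * 839^16 * 839^256 * 839^1024 * 839^16384 * 839^65536 * 839^131072 * 839^262144 * 839^524288 = 539 (mod 884); answer 539

539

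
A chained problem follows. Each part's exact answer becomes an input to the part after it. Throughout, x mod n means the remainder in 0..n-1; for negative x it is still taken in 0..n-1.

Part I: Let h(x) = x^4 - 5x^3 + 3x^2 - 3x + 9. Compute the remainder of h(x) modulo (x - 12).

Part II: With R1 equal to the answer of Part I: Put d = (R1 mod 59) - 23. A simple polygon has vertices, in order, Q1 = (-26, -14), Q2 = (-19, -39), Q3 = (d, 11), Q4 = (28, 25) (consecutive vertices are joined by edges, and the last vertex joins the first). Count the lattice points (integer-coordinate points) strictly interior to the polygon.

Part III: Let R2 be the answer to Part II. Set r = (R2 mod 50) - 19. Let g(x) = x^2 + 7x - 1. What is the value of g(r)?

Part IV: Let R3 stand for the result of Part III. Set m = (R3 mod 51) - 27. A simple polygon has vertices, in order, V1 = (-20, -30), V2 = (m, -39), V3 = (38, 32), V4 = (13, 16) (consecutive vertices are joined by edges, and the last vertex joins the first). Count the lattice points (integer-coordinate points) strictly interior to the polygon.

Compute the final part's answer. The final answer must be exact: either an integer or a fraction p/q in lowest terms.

Part I: remainder = value at the root: 1*(12)^4 - 5*(12)^3 + 3*(12)^2 - 3*(12)^1 + 9 = (20736) + (-8640) + (432) + (-36) + (9) = 12501; answer 12501
Part II: R1 = 12501; d = 29; cross terms: (-26*-39 - -19*-14)=748, (-19*11 - 29*-39)=922, (29*25 - 28*11)=417, (28*-14 - -26*25)=258; twice the area = |2345| = 2345; area = 2345/2; boundary points = 1 + 2 + 1 + 3 = 7; strictly interior points = area - boundary/2 + 1 = 1170; answer 1170
Part III: R2 = 1170; r = 1; 1*(1)^2 + 7*(1)^1 - 1 = (1) + (7) + (-1) = 7; answer 7
Part IV: R3 = 7; m = -20; cross terms: (-20*-39 - -20*-30)=180, (-20*32 - 38*-39)=842, (38*16 - 13*32)=192, (13*-30 - -20*16)=-70; twice the area = |1144| = 1144; area = 572; boundary points = 9 + 1 + 1 + 1 = 12; strictly interior points = area - boundary/2 + 1 = 567; answer 567

567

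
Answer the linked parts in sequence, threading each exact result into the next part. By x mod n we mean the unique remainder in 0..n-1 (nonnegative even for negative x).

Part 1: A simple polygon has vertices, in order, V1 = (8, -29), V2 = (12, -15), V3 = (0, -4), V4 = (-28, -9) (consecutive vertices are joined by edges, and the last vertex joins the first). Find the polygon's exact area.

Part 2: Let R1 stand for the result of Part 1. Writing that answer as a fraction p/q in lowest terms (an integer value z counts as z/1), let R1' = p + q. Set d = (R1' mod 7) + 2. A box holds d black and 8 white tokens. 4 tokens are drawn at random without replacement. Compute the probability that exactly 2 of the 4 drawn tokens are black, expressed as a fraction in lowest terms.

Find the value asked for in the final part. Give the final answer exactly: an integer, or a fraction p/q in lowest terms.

Part 1: cross terms: (8*-15 - 12*-29)=228, (12*-4 - 0*-15)=-48, (0*-9 - -28*-4)=-112, (-28*-29 - 8*-9)=884; twice the area = |952| = 952; area = 476; answer 476
Part 2: R1 = 476; threaded value p + q = 477; d = 3; total draws C(11,4) = 330; favorable C(3,2)*C(8,2) = 84; P = 14/55; answer 14/55

14/55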